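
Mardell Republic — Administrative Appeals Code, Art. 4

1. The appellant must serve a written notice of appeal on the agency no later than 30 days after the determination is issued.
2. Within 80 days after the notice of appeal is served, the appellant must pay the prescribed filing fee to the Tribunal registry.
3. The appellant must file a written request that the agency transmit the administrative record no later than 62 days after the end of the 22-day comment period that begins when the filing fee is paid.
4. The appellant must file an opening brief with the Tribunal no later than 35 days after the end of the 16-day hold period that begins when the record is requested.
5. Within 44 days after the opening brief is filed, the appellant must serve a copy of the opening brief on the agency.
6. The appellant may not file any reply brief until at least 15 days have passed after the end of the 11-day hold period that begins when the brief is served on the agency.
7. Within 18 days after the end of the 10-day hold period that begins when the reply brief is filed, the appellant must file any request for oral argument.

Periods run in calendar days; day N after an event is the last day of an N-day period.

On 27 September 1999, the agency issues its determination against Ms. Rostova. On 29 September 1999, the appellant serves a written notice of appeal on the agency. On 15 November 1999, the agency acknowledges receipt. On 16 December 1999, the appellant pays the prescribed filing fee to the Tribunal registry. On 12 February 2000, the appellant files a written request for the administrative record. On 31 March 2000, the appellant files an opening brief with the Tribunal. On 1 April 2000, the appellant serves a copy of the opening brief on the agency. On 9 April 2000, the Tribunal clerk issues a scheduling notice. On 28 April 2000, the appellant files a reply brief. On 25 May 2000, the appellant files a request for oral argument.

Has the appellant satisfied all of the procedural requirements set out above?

Yes

(1) due by 27 September 1999 + 30 days = 27 October 1999; done 29 September 1999 — timely.
(2) due by 29 September 1999 + 80 days = 18 December 1999; completed 16 December 1999, before the deadline.
(3) due by 7 January 2000 + 62 days = 9 March 2000; completed 12 February 2000, before the deadline.
(4) due by 28 February 2000 + 35 days = 3 April 2000; completed 31 March 2000, before the deadline.
(5) due by 31 March 2000 + 44 days = 14 May 2000; done 1 April 2000 — timely.
(6) permitted from 12 April 2000 + 15 days = 27 April 2000 onward; 28 April 2000 is on or after that date.
(7) due by 8 May 2000 + 18 days = 26 May 2000; 25 May 2000 is within that limit.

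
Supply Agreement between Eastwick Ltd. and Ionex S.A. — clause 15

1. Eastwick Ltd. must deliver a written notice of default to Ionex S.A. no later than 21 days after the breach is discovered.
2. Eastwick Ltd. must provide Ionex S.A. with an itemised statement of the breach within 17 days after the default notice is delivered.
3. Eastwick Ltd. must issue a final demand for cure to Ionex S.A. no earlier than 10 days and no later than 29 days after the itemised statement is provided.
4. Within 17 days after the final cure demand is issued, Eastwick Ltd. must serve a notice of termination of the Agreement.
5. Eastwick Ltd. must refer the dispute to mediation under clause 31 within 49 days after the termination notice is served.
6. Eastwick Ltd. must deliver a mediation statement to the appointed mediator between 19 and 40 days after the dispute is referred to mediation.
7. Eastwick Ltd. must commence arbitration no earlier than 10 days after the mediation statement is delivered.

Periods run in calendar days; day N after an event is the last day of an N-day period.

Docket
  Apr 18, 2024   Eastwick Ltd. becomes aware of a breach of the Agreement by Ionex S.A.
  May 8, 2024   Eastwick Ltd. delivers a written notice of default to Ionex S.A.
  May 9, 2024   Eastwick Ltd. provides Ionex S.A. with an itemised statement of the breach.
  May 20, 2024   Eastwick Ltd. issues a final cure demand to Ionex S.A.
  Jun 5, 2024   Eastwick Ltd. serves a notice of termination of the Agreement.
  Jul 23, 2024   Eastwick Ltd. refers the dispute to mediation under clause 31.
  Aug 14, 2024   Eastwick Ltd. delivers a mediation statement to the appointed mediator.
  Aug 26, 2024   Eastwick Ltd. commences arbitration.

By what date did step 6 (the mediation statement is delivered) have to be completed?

Step 6 runs from Jul 23, 2024, when the dispute is referred to mediation. The window is 19–40 days after Jul 23, 2024; it closes on Sep 1, 2024.

Sep 1, 2024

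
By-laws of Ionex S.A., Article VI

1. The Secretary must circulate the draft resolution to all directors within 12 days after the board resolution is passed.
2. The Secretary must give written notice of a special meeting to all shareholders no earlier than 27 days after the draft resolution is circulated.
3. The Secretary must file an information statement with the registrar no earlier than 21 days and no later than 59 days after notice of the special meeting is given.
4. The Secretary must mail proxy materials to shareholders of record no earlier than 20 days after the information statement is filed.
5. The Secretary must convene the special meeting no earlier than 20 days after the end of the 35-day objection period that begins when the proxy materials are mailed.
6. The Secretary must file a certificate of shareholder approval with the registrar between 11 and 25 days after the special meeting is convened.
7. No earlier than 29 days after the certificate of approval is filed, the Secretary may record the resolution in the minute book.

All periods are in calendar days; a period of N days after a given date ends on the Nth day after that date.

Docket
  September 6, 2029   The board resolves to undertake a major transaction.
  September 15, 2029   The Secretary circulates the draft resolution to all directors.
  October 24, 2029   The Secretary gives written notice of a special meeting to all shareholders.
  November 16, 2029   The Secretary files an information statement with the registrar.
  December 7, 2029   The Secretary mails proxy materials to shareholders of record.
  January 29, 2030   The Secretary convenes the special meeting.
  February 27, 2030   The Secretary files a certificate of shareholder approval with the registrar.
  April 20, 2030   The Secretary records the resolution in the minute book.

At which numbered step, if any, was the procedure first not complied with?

Step 5

Step 1: 12 days after September 6, 2029 (when the board resolution is passed) is September 18, 2029; completed September 15, 2029, before the deadline.
Step 2: the earliest permitted date is 27 days after September 15, 2029 (when the draft resolution is circulated), i.e. October 12, 2029; done October 24, 2029, after the minimum wait.
Step 3: the window is 21–59 days after October 24, 2029 (when notice of the special meeting is given), so November 14, 2029 through December 22, 2029; November 16, 2029 falls inside that range.
Step 4: the earliest permitted date is 20 days after November 16, 2029 (when the information statement is filed), i.e. December 6, 2029; done December 7, 2029, after the minimum wait.
Step 5: the earliest permitted date is 20 days after January 11, 2030 (end of the 35-day objection period, which began when the proxy materials are mailed on December 7, 2029), i.e. January 31, 2030; acted on January 29, 2030, 2 days prematurely.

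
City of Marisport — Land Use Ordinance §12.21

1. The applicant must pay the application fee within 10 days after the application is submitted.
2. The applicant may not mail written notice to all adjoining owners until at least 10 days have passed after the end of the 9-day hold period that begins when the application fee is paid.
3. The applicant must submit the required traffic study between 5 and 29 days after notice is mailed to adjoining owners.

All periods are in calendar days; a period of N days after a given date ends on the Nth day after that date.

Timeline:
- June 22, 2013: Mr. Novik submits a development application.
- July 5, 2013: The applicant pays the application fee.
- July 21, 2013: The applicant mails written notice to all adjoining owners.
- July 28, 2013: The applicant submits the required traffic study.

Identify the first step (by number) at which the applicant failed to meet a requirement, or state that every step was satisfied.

Step 1

Step 1: 10 days after June 22, 2013 (when the application is submitted) is July 2, 2013; not done until July 5, 2013, 3 days after the deadline.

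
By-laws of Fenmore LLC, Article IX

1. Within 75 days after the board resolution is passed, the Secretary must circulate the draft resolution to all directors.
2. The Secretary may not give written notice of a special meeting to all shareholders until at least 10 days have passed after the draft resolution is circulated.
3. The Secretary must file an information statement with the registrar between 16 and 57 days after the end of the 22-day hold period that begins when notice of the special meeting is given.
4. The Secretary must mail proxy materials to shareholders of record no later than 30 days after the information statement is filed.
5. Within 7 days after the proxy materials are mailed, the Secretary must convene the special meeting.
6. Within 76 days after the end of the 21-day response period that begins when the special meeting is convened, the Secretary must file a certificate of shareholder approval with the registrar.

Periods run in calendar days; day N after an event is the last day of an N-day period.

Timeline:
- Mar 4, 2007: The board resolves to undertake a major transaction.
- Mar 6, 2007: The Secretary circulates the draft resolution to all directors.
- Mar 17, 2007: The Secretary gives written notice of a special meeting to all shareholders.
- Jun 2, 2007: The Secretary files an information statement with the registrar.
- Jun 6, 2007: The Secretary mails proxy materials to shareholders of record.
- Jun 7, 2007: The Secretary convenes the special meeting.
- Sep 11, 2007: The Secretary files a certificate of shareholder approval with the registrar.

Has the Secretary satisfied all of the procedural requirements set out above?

Step 1 — counting 75 days from Mar 4, 2007 (when the board resolution is passed) gives a deadline of May 18, 2007; done Mar 6, 2007 — timely.
Step 2 — must wait 10 days from Mar 6, 2007 (when the draft resolution is circulated), so not before Mar 16, 2007; Mar 17, 2007 is on or after that date.
Step 3 — 16 and 57 days from Apr 8, 2007 (end of the 22-day hold period, which began when notice of the special meeting is given on Mar 17, 2007) are Apr 24, 2007 and Jun 4, 2007 respectively; done Jun 2, 2007 — within the window.
Step 4 — counting 30 days from Jun 2, 2007 (when the information statement is filed) gives a deadline of Jul 2, 2007; done Jun 6, 2007 — timely.
Step 5 — counting 7 days from Jun 6, 2007 (when the proxy materials are mailed) gives a deadline of Jun 13, 2007; done Jun 7, 2007 — timely.
Step 6 — counting 76 days from Jun 28, 2007 (end of the 21-day response period, which began when the special meeting is convened on Jun 7, 2007) gives a deadline of Sep 12, 2007; completed Sep 11, 2007, before the deadline.

Yes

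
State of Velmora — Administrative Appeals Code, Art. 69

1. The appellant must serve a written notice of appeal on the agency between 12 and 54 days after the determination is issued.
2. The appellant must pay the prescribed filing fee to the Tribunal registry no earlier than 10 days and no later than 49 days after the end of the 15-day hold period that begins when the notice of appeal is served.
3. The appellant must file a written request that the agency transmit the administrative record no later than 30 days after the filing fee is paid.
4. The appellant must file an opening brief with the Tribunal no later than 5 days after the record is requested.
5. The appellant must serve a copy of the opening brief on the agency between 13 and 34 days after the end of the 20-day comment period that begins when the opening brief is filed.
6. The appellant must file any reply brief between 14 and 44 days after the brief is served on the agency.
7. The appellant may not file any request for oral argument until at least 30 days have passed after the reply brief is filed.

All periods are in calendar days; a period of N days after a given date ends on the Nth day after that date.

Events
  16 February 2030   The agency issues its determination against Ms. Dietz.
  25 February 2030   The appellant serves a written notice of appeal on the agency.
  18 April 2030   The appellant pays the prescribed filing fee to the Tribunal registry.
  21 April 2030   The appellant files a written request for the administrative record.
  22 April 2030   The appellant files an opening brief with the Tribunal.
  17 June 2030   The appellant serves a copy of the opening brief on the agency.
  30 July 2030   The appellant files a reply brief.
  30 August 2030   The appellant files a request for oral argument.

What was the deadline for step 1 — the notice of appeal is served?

Step 1 runs from 16 February 2030, when the determination is issued. The window is 12–54 days after 16 February 2030; it closes on 11 April 2030.

11 April 2030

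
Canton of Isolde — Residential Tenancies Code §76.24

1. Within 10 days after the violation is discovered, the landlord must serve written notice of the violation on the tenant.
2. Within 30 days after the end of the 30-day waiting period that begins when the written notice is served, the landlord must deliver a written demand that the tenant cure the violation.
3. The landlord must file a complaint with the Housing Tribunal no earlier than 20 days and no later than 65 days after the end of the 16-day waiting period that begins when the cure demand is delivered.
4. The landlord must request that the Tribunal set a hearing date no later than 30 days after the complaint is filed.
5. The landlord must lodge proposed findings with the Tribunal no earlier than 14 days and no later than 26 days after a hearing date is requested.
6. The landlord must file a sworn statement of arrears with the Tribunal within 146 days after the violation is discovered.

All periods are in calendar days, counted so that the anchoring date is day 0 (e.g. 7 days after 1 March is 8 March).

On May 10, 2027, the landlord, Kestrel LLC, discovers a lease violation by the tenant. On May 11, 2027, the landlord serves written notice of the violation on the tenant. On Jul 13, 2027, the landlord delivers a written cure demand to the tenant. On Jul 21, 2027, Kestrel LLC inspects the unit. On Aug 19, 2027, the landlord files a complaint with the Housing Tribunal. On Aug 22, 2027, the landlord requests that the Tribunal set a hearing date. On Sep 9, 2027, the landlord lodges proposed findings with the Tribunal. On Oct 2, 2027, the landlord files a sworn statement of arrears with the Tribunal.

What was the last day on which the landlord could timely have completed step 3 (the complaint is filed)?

The cure demand is delivered on Jul 13, 2027; the 16-day waiting period therefore ends Jul 29, 2027, and step 3 runs from that date. The window is 20–65 days after Jul 29, 2027; it closes on Oct 2, 2027.

Oct 2, 2027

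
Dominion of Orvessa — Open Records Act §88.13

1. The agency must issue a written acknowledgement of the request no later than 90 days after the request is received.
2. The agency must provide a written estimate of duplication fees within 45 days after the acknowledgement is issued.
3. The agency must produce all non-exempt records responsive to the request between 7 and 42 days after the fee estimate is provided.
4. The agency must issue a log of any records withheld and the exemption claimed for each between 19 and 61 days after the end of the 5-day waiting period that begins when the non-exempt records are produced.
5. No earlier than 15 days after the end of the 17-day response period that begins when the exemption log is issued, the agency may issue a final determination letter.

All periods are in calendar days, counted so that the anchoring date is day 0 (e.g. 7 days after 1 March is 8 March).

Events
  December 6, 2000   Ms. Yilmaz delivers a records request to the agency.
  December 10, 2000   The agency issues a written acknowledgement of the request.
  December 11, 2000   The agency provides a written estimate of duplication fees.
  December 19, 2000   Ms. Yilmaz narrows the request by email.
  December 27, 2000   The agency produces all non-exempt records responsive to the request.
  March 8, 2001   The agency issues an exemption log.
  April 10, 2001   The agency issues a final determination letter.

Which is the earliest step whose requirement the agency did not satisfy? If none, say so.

Step 4

Step 1: 90 days after December 6, 2000 (when the request is received) is March 6, 2001; done December 10, 2000 — timely.
Step 2: 45 days after December 10, 2000 (when the acknowledgement is issued) is January 24, 2001; December 11, 2000 is within that limit.
Step 3: the window is 7–42 days after December 11, 2000 (when the fee estimate is provided), so December 18, 2000 through January 22, 2001; December 27, 2000 falls inside that range.
Step 4: the window is 19–61 days after January 1, 2001 (end of the 5-day waiting period, which began when the non-exempt records are produced on December 27, 2000), so January 20, 2001 through March 3, 2001; March 8, 2001 is 5 days past the end of the window.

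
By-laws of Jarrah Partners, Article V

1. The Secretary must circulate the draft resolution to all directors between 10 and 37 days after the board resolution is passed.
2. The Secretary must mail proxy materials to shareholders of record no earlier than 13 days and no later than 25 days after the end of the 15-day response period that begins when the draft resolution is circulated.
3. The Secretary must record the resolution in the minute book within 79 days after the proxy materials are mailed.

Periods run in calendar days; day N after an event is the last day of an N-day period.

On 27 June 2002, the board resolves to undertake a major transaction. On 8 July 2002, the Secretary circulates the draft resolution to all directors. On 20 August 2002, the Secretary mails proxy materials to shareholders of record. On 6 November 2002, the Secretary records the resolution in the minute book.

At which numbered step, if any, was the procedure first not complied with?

(1) the permitted window runs from 27 June 2002 + 10 = 7 July 2002 to 27 June 2002 + 37 = 3 August 2002; 8 July 2002 falls inside that range.
(2) the permitted window runs from 23 July 2002 + 13 = 5 August 2002 to 23 July 2002 + 25 = 17 August 2002; done 20 August 2002 — 3 days after the window closed.
No need to go further; step 2 was not satisfied.

Step 2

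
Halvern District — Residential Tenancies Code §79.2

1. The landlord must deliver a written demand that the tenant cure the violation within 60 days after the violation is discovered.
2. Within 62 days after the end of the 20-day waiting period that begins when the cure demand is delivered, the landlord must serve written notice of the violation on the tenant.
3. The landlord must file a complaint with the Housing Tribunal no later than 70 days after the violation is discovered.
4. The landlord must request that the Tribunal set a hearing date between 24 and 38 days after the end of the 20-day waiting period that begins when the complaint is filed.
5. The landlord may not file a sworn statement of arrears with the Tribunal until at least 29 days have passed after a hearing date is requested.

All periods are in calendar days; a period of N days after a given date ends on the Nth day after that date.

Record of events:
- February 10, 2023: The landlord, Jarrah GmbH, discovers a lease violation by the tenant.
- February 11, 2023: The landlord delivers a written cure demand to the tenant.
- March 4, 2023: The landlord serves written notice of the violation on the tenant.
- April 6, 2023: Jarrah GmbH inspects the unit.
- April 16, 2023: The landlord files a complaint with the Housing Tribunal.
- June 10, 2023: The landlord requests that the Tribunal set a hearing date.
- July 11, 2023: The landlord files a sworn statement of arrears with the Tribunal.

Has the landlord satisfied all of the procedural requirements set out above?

Yes

Step 1: 60 days after February 10, 2023 (when the violation is discovered) is April 11, 2023; completed February 11, 2023, before the deadline.
Step 2: 62 days after March 3, 2023 (end of the 20-day waiting period, which began when the cure demand is delivered on February 11, 2023) is May 4, 2023; March 4, 2023 is within that limit.
Step 3: 70 days after February 10, 2023 (when the violation is discovered) is April 21, 2023; completed April 16, 2023, before the deadline.
Step 4: the window is 24–38 days after May 6, 2023 (end of the 20-day waiting period, which began when the complaint is filed on April 16, 2023), so May 30, 2023 through June 13, 2023; done June 10, 2023, which is between those dates.
Step 5: the earliest permitted date is 29 days after June 10, 2023 (when a hearing date is requested), i.e. July 9, 2023; done July 11, 2023 — permitted.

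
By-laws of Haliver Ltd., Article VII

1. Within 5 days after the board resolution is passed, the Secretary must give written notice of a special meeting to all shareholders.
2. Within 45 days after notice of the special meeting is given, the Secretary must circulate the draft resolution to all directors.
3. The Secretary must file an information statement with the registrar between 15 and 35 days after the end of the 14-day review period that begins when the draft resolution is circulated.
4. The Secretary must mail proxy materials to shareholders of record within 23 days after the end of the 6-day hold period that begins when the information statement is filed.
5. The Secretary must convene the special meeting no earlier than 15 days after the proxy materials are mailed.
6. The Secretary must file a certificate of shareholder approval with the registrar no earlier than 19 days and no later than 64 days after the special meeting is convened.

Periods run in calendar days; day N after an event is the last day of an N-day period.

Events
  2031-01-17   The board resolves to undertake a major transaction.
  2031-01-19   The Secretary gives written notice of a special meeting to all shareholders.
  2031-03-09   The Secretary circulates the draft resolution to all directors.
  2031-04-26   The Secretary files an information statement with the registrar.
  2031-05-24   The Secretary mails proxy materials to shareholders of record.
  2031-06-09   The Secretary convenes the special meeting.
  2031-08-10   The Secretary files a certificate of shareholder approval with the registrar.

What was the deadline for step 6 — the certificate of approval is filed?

Step 6 runs from 2031-06-09, when the special meeting is convened. The window is 19–64 days after 2031-06-09; it closes on 2031-08-12.

2031-08-12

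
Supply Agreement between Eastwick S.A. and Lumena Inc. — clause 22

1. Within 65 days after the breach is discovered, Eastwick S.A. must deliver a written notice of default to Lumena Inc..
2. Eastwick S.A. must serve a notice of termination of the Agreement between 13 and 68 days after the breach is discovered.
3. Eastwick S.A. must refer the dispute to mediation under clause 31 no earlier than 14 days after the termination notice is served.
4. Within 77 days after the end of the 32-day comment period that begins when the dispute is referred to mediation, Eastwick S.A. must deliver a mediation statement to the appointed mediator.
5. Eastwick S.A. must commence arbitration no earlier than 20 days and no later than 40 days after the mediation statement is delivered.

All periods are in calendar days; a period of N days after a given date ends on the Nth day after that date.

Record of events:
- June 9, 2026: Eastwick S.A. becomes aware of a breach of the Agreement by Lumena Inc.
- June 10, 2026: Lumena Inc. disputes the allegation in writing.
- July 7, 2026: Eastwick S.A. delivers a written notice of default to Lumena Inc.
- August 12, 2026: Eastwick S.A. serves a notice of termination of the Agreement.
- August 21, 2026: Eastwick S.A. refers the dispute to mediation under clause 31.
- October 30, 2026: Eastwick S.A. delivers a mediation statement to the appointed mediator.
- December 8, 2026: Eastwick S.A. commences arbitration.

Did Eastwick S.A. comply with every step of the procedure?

Step 1: 65 days after June 9, 2026 (when the breach is discovered) is August 13, 2026; July 7, 2026 is within that limit.
Step 2: the window is 13–68 days after June 9, 2026 (when the breach is discovered), so June 22, 2026 through August 16, 2026; done August 12, 2026 — within the window.
Step 3: the earliest permitted date is 14 days after August 12, 2026 (when the termination notice is served), i.e. August 26, 2026; acted on August 21, 2026, 5 days prematurely.
No need to go further; step 3 was not satisfied.

No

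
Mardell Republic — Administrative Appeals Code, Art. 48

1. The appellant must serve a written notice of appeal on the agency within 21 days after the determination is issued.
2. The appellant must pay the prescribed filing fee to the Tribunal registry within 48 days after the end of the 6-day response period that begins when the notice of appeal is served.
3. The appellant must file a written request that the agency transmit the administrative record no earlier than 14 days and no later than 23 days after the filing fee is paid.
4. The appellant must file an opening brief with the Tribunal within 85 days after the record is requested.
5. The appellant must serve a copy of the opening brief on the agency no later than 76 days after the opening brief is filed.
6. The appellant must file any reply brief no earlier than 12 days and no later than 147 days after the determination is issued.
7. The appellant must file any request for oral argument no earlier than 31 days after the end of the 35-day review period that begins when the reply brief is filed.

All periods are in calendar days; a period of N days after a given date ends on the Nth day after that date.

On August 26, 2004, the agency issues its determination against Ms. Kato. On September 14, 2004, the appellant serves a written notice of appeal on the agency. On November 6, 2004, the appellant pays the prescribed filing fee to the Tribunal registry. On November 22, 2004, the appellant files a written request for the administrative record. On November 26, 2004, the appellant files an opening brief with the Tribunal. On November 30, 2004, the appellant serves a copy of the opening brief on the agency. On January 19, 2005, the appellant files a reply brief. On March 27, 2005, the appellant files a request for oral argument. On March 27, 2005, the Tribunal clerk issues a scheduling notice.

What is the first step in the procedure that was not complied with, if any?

Step 1 — counting 21 days from August 26, 2004 (when the determination is issued) gives a deadline of September 16, 2004; September 14, 2004 is within that limit.
Step 2 — counting 48 days from September 20, 2004 (end of the 6-day response period, which began when the notice of appeal is served on September 14, 2004) gives a deadline of November 7, 2004; completed November 6, 2004, before the deadline.
Step 3 — 14 and 23 days from November 6, 2004 (when the filing fee is paid) are November 20, 2004 and November 29, 2004 respectively; done November 22, 2004, which is between those dates.
Step 4 — counting 85 days from November 22, 2004 (when the record is requested) gives a deadline of February 15, 2005; November 26, 2004 is within that limit.
Step 5 — counting 76 days from November 26, 2004 (when the opening brief is filed) gives a deadline of February 10, 2005; completed November 30, 2004, before the deadline.
Step 6 — 12 and 147 days from August 26, 2004 (when the determination is issued) are September 7, 2004 and January 20, 2005 respectively; January 19, 2005 falls inside that range.
Step 7 — must wait 31 days from February 23, 2005 (end of the 35-day review period, which began when the reply brief is filed on January 19, 2005), so not before March 26, 2005; March 27, 2005 is on or after that date.

None — every step was satisfied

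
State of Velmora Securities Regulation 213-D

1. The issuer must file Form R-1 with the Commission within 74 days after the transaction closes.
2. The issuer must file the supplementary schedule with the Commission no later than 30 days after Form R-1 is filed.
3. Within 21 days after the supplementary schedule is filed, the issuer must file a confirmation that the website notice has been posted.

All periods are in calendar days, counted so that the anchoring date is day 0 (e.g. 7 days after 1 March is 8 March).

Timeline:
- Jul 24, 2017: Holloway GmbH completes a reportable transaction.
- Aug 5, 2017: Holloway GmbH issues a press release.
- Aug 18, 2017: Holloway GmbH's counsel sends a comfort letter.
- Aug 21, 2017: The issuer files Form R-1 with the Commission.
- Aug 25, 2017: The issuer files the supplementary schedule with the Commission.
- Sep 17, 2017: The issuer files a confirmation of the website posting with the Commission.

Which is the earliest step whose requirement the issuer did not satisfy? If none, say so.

Step 3

(1) due by Jul 24, 2017 + 74 days = Oct 6, 2017; done Aug 21, 2017 — timely.
(2) due by Aug 21, 2017 + 30 days = Sep 20, 2017; done Aug 25, 2017 — timely.
(3) due by Aug 25, 2017 + 21 days = Sep 15, 2017; Sep 17, 2017 misses that deadline by 2 days.
The analysis stops there.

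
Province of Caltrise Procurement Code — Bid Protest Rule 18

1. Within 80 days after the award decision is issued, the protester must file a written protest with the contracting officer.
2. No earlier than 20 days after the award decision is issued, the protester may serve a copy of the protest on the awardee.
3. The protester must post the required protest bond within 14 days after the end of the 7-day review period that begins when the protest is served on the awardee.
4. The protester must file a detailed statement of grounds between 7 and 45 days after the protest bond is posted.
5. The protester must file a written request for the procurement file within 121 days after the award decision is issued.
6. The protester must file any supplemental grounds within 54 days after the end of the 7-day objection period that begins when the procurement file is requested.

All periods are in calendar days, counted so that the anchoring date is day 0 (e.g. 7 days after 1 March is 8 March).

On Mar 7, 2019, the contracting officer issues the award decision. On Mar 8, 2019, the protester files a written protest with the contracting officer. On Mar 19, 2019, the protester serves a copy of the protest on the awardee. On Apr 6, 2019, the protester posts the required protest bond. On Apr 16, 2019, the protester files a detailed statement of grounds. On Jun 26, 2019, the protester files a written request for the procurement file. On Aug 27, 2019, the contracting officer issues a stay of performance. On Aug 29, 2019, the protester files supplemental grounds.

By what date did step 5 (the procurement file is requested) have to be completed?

Jul 6, 2019

Step 5 runs from Mar 7, 2019, when the award decision is issued. 121 days after Mar 7, 2019 is Jul 6, 2019.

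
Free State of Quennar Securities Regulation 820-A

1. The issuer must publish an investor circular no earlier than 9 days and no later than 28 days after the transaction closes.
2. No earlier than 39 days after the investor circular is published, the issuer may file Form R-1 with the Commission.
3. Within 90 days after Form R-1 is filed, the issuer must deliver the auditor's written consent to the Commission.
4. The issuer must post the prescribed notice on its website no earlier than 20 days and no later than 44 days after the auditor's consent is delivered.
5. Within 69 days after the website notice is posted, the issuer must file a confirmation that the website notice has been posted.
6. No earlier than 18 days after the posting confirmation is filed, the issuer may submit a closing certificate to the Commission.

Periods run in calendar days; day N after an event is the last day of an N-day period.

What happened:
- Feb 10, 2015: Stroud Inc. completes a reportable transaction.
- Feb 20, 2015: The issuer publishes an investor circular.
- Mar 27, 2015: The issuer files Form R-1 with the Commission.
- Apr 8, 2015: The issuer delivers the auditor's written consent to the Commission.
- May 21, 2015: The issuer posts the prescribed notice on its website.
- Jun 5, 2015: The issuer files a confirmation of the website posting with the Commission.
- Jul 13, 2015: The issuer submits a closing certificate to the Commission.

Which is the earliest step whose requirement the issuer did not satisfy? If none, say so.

Step 2

(1) the permitted window runs from Feb 10, 2015 + 9 = Feb 19, 2015 to Feb 10, 2015 + 28 = Mar 10, 2015; Feb 20, 2015 falls inside that range.
(2) permitted from Feb 20, 2015 + 39 days = Mar 31, 2015 onward; done Mar 27, 2015 — 4 days too early.
The procedure was therefore not followed at step 2.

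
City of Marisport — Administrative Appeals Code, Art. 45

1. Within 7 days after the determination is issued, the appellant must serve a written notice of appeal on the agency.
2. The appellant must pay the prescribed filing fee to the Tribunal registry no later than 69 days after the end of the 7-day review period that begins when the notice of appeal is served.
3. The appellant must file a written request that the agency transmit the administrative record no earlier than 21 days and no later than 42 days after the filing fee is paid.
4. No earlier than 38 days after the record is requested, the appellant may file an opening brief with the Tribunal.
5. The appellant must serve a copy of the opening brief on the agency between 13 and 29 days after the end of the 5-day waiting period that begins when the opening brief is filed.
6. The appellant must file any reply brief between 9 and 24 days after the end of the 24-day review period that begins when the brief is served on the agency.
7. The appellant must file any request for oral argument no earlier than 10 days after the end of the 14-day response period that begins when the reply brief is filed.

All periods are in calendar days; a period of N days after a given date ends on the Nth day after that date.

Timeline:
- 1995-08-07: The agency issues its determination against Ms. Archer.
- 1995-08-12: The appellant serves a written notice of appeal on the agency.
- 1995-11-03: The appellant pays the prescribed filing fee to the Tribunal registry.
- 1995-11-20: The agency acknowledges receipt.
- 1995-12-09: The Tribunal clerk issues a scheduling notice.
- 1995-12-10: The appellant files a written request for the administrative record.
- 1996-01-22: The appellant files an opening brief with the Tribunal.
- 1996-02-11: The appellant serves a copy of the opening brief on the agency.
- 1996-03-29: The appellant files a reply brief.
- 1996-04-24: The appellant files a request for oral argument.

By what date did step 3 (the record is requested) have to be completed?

Step 3 runs from 1995-11-03, when the filing fee is paid. The window is 21–42 days after 1995-11-03; it closes on 1995-12-15.

1995-12-15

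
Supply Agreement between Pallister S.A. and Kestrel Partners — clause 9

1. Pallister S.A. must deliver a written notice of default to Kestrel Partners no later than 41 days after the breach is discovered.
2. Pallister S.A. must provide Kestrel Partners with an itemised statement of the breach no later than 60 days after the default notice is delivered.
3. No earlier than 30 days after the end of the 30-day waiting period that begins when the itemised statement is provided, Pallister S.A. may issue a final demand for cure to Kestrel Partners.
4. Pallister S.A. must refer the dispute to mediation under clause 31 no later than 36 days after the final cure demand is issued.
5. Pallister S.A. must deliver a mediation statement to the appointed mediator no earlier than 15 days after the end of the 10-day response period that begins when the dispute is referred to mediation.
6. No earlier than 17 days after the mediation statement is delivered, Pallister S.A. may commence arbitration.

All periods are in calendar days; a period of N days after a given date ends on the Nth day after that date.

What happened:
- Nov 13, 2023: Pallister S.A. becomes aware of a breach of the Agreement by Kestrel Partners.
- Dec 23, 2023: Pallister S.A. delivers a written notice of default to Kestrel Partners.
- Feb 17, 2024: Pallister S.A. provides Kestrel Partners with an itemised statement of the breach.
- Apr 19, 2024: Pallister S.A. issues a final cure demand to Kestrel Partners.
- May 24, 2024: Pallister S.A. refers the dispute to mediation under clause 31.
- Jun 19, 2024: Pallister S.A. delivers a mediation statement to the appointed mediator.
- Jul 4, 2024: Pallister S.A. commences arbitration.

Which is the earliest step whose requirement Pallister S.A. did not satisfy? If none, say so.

(1) due by Nov 13, 2023 + 41 days = Dec 24, 2023; done Dec 23, 2023 — timely.
(2) due by Dec 23, 2023 + 60 days = Feb 21, 2024; Feb 17, 2024 is within that limit.
(3) permitted from Mar 18, 2024 + 30 days = Apr 17, 2024 onward; done Apr 19, 2024, after the minimum wait.
(4) due by Apr 19, 2024 + 36 days = May 25, 2024; completed May 24, 2024, before the deadline.
(5) permitted from Jun 3, 2024 + 15 days = Jun 18, 2024 onward; done Jun 19, 2024 — permitted.
(6) permitted from Jun 19, 2024 + 17 days = Jul 6, 2024 onward; acted on Jul 4, 2024, 2 days prematurely.
The analysis stops there.

Step 6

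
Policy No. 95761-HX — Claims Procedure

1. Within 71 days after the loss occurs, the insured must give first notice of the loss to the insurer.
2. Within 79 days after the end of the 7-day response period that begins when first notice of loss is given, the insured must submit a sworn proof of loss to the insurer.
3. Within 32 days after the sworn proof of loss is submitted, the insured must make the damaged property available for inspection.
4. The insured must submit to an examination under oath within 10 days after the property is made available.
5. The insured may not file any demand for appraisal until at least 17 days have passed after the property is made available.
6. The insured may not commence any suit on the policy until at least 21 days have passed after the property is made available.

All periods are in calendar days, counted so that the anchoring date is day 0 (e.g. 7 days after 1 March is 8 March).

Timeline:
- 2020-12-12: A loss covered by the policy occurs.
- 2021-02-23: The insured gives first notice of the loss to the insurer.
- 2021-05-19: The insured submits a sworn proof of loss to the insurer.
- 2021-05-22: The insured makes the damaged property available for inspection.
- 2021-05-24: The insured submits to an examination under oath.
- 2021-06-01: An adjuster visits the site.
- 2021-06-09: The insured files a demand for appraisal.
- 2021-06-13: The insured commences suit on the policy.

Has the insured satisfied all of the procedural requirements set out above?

No

Step 1 — counting 71 days from 2020-12-12 (when the loss occurs) gives a deadline of 2021-02-21; done 2021-02-23 — 2 days late.
The procedure was therefore not followed at step 1.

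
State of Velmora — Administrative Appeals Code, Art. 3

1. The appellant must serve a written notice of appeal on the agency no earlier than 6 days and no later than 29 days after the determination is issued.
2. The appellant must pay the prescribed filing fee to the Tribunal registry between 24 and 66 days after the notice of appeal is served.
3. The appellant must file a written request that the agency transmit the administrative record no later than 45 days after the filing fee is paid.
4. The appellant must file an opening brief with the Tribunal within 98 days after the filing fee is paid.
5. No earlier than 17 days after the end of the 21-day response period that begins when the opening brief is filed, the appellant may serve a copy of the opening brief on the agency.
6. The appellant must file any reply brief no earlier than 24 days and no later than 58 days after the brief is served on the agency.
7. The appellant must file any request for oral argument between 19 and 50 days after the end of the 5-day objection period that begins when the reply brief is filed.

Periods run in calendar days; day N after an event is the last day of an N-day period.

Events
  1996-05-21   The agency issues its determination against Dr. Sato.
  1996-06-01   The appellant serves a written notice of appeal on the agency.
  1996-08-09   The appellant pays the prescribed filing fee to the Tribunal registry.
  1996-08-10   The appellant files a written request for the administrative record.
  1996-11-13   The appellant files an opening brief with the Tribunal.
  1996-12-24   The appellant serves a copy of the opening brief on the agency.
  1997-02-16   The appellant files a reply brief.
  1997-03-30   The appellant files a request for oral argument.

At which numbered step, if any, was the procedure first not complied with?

Step 1: the window is 6–29 days after 1996-05-21 (when the determination is issued), so 1996-05-27 through 1996-06-19; done 1996-06-01, which is between those dates.
Step 2: the window is 24–66 days after 1996-06-01 (when the notice of appeal is served), so 1996-06-25 through 1996-08-06; done 1996-08-09 — 3 days after the window closed.
No need to go further; step 2 was not satisfied.

Step 2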